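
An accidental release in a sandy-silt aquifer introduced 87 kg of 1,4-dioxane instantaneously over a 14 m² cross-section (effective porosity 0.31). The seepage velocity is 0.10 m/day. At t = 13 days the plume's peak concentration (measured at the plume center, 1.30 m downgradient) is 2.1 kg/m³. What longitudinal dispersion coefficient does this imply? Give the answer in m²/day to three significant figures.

At the plume center C_max = M/(n_e·A·√(4πDt)), so D = M²/(4πt·(n_e·A·C_max)²).
n_e·A·C_max = 0.31 × 14 × 2.1 = 9.114 kg/m.
D = 87²/(4π × 13 × 9.114²) = 0.558 m²/day.

0.558 m²/day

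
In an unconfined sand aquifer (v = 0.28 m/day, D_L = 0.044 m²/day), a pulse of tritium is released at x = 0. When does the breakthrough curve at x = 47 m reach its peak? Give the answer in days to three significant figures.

For the 1D instantaneous-source solution, setting ∂C/∂t = 0 at fixed x gives v²t² + 2Dt − x² = 0, so t = (√(D² + v²x²) − D)/v².
√(D² + v²x²) = √(0.044² + 0.28² × 47²) = 13.16; v² = 0.0784.
t = (13.16 − 0.044)/0.0784 = 167 days (vs. the pure-advection estimate x/v = 168 d).

167 days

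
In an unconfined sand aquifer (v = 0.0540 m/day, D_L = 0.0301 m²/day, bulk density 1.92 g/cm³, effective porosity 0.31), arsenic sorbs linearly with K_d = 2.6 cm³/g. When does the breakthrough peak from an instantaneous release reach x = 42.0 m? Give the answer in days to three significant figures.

13100 days

Retardation factor R = 1 + ρ_b·K_d/n = 1 + 1.92 × 2.6/0.31 = 17.10.
Sorption retards both mechanisms: v_R = v/R = 0.003158 m/day, D_R = D/R = 0.001760 m²/day.
Peak time from v_R²t² + 2D_R t − x² = 0: t = (√(D_R² + v_R²x²) − D_R)/v_R².
√(D_R² + v_R²x²) = √(0.001760² + 0.003158² × 42.0²) = 0.1326; v_R² = 9.973e-06.
t = (0.1326 − 0.001760)/9.973e-06 = 13100 days.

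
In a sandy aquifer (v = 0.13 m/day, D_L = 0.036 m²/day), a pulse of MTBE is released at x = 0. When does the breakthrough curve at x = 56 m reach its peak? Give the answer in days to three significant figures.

For the 1D instantaneous-source solution, setting ∂C/∂t = 0 at fixed x gives v²t² + 2Dt − x² = 0, so t = (√(D² + v²x²) − D)/v².
√(D² + v²x²) = √(0.036² + 0.13² × 56²) = 7.280; v² = 0.0169.
t = (7.280 − 0.036)/0.0169 = 429 days (vs. the pure-advection estimate x/v = 431 d).

429 days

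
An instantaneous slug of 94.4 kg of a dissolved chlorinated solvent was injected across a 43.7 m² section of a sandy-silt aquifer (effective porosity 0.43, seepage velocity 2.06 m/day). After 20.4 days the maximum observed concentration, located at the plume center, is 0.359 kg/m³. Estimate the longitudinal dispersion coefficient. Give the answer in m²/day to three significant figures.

At the plume center C_max = M/(n_e·A·√(4πDt)), so D = M²/(4πt·(n_e·A·C_max)²).
n_e·A·C_max = 0.43 × 43.7 × 0.359 = 6.746 kg/m.
D = 94.4²/(4π × 20.4 × 6.746²) = 0.764 m²/day.

0.764 m²/day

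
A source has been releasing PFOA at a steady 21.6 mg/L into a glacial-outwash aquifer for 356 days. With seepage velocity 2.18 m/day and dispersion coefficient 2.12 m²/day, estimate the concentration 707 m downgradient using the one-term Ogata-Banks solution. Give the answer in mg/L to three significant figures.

20.8 mg/L

For a continuous step input, C/C₀ ≈ ½·erfc((x−vt)/(2√(Dt))).
vt = 2.18 × 356 = 776.08 m and 2√(Dt) = 2√(2.12 × 356) = 54.94 m.
Argument (x−vt)/(2√(Dt)) = (707 − 776.08)/54.94 = -1.257; ½·erfc(-1.257) = 0.9623.
C = 21.6 × 0.9623 = 20.8 mg/L.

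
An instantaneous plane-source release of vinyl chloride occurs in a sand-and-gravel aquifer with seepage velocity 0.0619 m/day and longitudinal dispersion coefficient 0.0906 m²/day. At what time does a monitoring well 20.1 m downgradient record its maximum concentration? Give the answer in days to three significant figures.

For the 1D instantaneous-source solution, setting ∂C/∂t = 0 at fixed x gives v²t² + 2Dt − x² = 0, so t = (√(D² + v²x²) − D)/v².
√(D² + v²x²) = √(0.0906² + 0.0619² × 20.1²) = 1.247; v² = 0.00383161.
t = (1.247 − 0.0906)/0.00383161 = 302 days (vs. the pure-advection estimate x/v = 325 d).

302 days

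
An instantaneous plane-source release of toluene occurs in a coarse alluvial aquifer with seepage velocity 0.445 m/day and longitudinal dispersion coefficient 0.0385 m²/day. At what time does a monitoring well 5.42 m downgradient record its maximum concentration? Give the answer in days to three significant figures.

12.0 days

For the 1D instantaneous-source solution, setting ∂C/∂t = 0 at fixed x gives v²t² + 2Dt − x² = 0, so t = (√(D² + v²x²) − D)/v².
√(D² + v²x²) = √(0.0385² + 0.445² × 5.42²) = 2.412; v² = 0.198025.
t = (2.412 − 0.0385)/0.198025 = 12.0 days (vs. the pure-advection estimate x/v = 12.2 d).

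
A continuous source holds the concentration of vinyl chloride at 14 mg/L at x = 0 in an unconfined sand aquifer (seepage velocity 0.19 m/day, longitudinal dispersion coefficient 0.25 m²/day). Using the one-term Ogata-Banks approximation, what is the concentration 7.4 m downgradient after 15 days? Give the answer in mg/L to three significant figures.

0.676 mg/L

For a continuous step input, C/C₀ ≈ ½·erfc((x−vt)/(2√(Dt))).
vt = 0.19 × 15 = 2.85 m and 2√(Dt) = 2√(0.25 × 15) = 3.873 m.
Argument (x−vt)/(2√(Dt)) = (7.4 − 2.85)/3.873 = 1.175; ½·erfc(1.175) = 0.04829.
C = 14 × 0.04829 = 0.676 mg/L.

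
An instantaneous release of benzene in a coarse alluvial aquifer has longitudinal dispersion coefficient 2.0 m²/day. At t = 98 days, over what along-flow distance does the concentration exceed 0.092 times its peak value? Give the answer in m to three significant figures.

86.5 m

The plume is Gaussian with σ = √(2Dt) = √(2 × 2.0 × 98) = 19.80 m.
C/C_peak = exp(−Δx²/(2σ²)) = 0.092 ⇒ Δx = σ·√(−2 ln 0.092) = 19.80 × 2.184 = 43.24 m.
Width = 2Δx = 86.5 m.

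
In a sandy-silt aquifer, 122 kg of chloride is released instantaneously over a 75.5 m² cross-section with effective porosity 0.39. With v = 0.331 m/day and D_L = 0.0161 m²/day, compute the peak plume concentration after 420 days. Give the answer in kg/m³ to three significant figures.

0.449 kg/m³

The peak of an instantaneous 1D plume sits at x = vt; there the Gaussian factor is 1 and C_max = M/(n_e·A·√(4πDt)), where n_e·A is the pore area the mass is dissolved in.
√(4πDt) = √(4π × 0.0161 × 420) = 9.218 m, so C_max = 122/(0.39 × 75.5 × 9.218) = 0.449 kg/m³.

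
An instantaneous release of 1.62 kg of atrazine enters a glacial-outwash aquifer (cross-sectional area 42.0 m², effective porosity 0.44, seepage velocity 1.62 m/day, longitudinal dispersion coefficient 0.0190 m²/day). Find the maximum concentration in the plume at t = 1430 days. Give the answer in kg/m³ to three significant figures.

0.00474 kg/m³

The peak of an instantaneous 1D plume sits at x = vt; there the Gaussian factor is 1 and C_max = M/(n_e·A·√(4πDt)), where n_e·A is the pore area the mass is dissolved in.
√(4πDt) = √(4π × 0.0190 × 1430) = 18.48 m, so C_max = 1.62/(0.44 × 42.0 × 18.48) = 0.00474 kg/m³.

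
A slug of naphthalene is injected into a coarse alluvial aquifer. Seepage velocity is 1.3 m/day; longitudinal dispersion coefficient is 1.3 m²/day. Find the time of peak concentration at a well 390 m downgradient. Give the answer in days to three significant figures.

299 days

For the 1D instantaneous-source solution, setting ∂C/∂t = 0 at fixed x gives v²t² + 2Dt − x² = 0, so t = (√(D² + v²x²) − D)/v².
√(D² + v²x²) = √(1.3² + 1.3² × 390²) = 507.0; v² = 1.69.
t = (507.0 − 1.3)/1.69 = 299 days (vs. the pure-advection estimate x/v = 300 d).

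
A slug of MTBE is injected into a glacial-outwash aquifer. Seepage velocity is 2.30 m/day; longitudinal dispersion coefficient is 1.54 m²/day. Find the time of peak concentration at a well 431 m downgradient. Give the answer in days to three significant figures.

For the 1D instantaneous-source solution, setting ∂C/∂t = 0 at fixed x gives v²t² + 2Dt − x² = 0, so t = (√(D² + v²x²) − D)/v².
√(D² + v²x²) = √(1.54² + 2.30² × 431²) = 991.3; v² = 5.29.
t = (991.3 − 1.54)/5.29 = 187 days (vs. the pure-advection estimate x/v = 187 d).

187 days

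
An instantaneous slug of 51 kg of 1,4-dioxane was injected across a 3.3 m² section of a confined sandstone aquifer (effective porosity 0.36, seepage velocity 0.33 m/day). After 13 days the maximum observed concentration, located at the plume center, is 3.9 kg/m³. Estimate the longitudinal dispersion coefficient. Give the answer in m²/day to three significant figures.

0.742 m²/day

At the plume center C_max = M/(n_e·A·√(4πDt)), so D = M²/(4πt·(n_e·A·C_max)²).
n_e·A·C_max = 0.36 × 3.3 × 3.9 = 4.633 kg/m.
D = 51²/(4π × 13 × 4.633²) = 0.742 m²/day.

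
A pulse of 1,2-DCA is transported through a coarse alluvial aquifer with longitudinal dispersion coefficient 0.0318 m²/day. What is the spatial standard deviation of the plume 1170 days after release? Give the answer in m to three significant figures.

Dispersive spreading gives a Gaussian with σ² = 2Dt; advection only shifts the center.
σ = √(2 × 0.0318 × 1170) = 8.63 m.

8.63 m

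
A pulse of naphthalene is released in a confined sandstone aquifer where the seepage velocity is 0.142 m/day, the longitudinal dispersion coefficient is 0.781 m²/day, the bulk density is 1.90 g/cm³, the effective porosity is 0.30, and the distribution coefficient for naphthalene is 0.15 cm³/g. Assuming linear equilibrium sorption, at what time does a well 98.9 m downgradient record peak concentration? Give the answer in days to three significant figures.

Retardation factor R = 1 + ρ_b·K_d/n = 1 + 1.90 × 0.15/0.30 = 1.950.
Sorption retards both mechanisms: v_R = v/R = 0.07282 m/day, D_R = D/R = 0.4005 m²/day.
Peak time from v_R²t² + 2D_R t − x² = 0: t = (√(D_R² + v_R²x²) − D_R)/v_R².
√(D_R² + v_R²x²) = √(0.4005² + 0.07282² × 98.9²) = 7.213; v_R² = 0.005303.
t = (7.213 − 0.4005)/0.005303 = 1280 days.

1280 days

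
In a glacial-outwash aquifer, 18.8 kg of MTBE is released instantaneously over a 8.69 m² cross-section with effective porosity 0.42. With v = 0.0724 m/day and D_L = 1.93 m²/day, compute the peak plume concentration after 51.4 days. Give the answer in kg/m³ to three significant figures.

The peak of an instantaneous 1D plume sits at x = vt; there the Gaussian factor is 1 and C_max = M/(n_e·A·√(4πDt)), where n_e·A is the pore area the mass is dissolved in.
√(4πDt) = √(4π × 1.93 × 51.4) = 35.31 m, so C_max = 18.8/(0.42 × 8.69 × 35.31) = 0.146 kg/m³.

0.146 kg/m³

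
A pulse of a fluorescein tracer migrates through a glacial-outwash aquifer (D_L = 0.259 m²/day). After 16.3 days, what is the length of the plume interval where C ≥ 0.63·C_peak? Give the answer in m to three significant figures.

The plume is Gaussian with σ = √(2Dt) = √(2 × 0.259 × 16.3) = 2.906 m.
C/C_peak = exp(−Δx²/(2σ²)) = 0.63 ⇒ Δx = σ·√(−2 ln 0.63) = 2.906 × 0.9613 = 2.794 m.
Width = 2Δx = 5.59 m.

5.59 m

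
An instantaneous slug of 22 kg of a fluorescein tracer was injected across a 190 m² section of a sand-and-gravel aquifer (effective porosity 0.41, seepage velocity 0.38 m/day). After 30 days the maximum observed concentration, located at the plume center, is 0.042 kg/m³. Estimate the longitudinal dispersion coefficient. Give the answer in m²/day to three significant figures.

At the plume center C_max = M/(n_e·A·√(4πDt)), so D = M²/(4πt·(n_e·A·C_max)²).
n_e·A·C_max = 0.41 × 190 × 0.042 = 3.272 kg/m.
D = 22²/(4π × 30 × 3.272²) = 0.120 m²/day.

0.120 m²/day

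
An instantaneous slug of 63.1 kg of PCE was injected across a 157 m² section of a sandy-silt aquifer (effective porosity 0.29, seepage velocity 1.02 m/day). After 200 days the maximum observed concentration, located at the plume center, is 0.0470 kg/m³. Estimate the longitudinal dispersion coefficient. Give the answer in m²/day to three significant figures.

At the plume center C_max = M/(n_e·A·√(4πDt)), so D = M²/(4πt·(n_e·A·C_max)²).
n_e·A·C_max = 0.29 × 157 × 0.0470 = 2.140 kg/m.
D = 63.1²/(4π × 200 × 2.140²) = 0.346 m²/day.

0.346 m²/day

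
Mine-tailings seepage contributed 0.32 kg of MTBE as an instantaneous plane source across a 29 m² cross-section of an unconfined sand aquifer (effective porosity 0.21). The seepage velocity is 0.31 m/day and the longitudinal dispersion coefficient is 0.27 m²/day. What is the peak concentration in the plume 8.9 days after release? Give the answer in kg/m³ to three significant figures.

0.00956 kg/m³

The peak of an instantaneous 1D plume sits at x = vt; there the Gaussian factor is 1 and C_max = M/(n_e·A·√(4πDt)), where n_e·A is the pore area the mass is dissolved in.
√(4πDt) = √(4π × 0.27 × 8.9) = 5.495 m, so C_max = 0.32/(0.21 × 29 × 5.495) = 0.00956 kg/m³.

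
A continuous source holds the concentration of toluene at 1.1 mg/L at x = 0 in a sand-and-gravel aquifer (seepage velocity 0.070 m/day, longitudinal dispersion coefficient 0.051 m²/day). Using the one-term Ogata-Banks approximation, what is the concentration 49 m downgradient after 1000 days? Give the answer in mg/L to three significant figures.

For a continuous step input, C/C₀ ≈ ½·erfc((x−vt)/(2√(Dt))).
vt = 0.070 × 1000 = 70 m and 2√(Dt) = 2√(0.051 × 1000) = 14.28 m.
Argument (x−vt)/(2√(Dt)) = (49 − 70)/14.28 = -1.471; ½·erfc(-1.471) = 0.9813.
C = 1.1 × 0.9813 = 1.08 mg/L.

1.08 mg/L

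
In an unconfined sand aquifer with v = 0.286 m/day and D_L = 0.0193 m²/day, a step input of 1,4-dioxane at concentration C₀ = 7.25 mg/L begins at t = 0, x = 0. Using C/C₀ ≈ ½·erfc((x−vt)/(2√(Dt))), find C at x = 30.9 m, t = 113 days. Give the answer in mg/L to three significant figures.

For a continuous step input, C/C₀ ≈ ½·erfc((x−vt)/(2√(Dt))).
vt = 0.286 × 113 = 32.318 m and 2√(Dt) = 2√(0.0193 × 113) = 2.954 m.
Argument (x−vt)/(2√(Dt)) = (30.9 − 32.318)/2.954 = -0.4800; ½·erfc(-0.4800) = 0.7514.
C = 7.25 × 0.7514 = 5.45 mg/L.

5.45 mg/L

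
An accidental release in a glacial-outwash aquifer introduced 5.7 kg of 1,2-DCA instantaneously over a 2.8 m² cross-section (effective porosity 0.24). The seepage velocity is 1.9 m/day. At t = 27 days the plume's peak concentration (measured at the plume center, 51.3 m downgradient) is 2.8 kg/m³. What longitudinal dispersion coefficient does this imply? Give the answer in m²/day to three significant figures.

At the plume center C_max = M/(n_e·A·√(4πDt)), so D = M²/(4πt·(n_e·A·C_max)²).
n_e·A·C_max = 0.24 × 2.8 × 2.8 = 1.882 kg/m.
D = 5.7²/(4π × 27 × 1.882²) = 0.0270 m²/day.

0.0270 m²/day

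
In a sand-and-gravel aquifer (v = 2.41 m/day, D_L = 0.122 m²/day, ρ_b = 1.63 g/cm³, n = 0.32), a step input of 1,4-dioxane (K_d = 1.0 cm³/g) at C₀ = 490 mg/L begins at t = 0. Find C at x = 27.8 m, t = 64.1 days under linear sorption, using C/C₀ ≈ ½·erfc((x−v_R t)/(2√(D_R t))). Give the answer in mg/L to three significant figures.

Retardation factor R = 1 + ρ_b·K_d/n = 1 + 1.63 × 1.0/0.32 = 6.094.
Sorption retards both mechanisms: v_R = v/R = 0.3955 m/day, D_R = D/R = 0.02002 m²/day.
v_R·t = 0.3955 × 64.1 = 25.35155 m; 2√(D_R t) = 2.266 m; argument = (27.8 − 25.35155)/2.266 = 1.081.
C = C₀ × ½·erfc(1.081) = 490 × 0.06316 = 30.9 mg/L.

30.9 mg/L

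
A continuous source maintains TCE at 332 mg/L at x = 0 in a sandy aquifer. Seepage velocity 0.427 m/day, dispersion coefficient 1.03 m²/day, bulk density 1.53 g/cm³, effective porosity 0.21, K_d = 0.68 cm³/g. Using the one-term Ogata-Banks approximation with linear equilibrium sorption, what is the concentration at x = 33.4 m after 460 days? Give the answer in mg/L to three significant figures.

Retardation factor R = 1 + ρ_b·K_d/n = 1 + 1.53 × 0.68/0.21 = 5.954.
Sorption retards both mechanisms: v_R = v/R = 0.07172 m/day, D_R = D/R = 0.1730 m²/day.
v_R·t = 0.07172 × 460 = 32.9912 m; 2√(D_R t) = 17.84 m; argument = (33.4 − 32.9912)/17.84 = 0.02291.
C = C₀ × ½·erfc(0.02291) = 332 × 0.4871 = 162 mg/L.

162 mg/L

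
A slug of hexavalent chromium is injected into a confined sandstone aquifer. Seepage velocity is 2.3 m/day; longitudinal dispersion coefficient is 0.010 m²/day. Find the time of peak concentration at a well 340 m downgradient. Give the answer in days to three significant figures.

148 days

For the 1D instantaneous-source solution, setting ∂C/∂t = 0 at fixed x gives v²t² + 2Dt − x² = 0, so t = (√(D² + v²x²) − D)/v².
√(D² + v²x²) = √(0.010² + 2.3² × 340²) = 782.0; v² = 5.29.
t = (782.0 − 0.010)/5.29 = 148 days (vs. the pure-advection estimate x/v = 148 d).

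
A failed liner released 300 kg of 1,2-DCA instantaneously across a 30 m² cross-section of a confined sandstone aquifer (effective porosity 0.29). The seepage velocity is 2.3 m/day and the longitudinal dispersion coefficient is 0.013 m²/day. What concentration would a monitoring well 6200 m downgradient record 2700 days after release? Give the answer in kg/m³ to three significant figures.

For an instantaneous plane source, C(x,t) = M/(n_e·A·√(4πDt)) · exp(−(x−vt)²/(4Dt)), with n_e·A the pore (flow) area.
Plume center vt = 2.3 × 2700 = 6210 m, so the well at 6200 m is 10 m upgradient of the peak.
√(4πDt) = 21.00 m, giving peak height M/(n_e·A·√(4πDt)) = 300/(0.29 × 30 × 21.00) = 1.642 kg/m³.
(x−vt)²/(4Dt) = (-10)²/(4 × 0.013 × 2700) = 0.7123; exp(−0.7123) = 0.4905.
C = 1.642 × 0.4905 = 0.805 kg/m³.

0.805 kg/m³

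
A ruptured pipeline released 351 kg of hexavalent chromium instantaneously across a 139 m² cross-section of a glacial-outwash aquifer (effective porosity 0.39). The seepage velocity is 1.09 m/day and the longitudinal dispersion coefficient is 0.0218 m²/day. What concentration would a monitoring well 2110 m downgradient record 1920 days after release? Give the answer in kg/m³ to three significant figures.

0.0482 kg/m³

For an instantaneous plane source, C(x,t) = M/(n_e·A·√(4πDt)) · exp(−(x−vt)²/(4Dt)), with n_e·A the pore (flow) area.
Plume center vt = 1.09 × 1920 = 2092.8 m, so the well at 2110 m is 17.2 m downgradient of the peak.
√(4πDt) = 22.93 m, giving peak height M/(n_e·A·√(4πDt)) = 351/(0.39 × 139 × 22.93) = 0.2824 kg/m³.
(x−vt)²/(4Dt) = (17.2)²/(4 × 0.0218 × 1920) = 1.767; exp(−1.767) = 0.1708.
C = 0.2824 × 0.1708 = 0.0482 kg/m³.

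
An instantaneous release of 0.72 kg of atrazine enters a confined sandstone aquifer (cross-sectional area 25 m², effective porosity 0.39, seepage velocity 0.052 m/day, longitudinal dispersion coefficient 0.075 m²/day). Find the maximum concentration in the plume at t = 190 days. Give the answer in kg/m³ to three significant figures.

0.00552 kg/m³

The peak of an instantaneous 1D plume sits at x = vt; there the Gaussian factor is 1 and C_max = M/(n_e·A·√(4πDt)), where n_e·A is the pore area the mass is dissolved in.
√(4πDt) = √(4π × 0.075 × 190) = 13.38 m, so C_max = 0.72/(0.39 × 25 × 13.38) = 0.00552 kg/m³.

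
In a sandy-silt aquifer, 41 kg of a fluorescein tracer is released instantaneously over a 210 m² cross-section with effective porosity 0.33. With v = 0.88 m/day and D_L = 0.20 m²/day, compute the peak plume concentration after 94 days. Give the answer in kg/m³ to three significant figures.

The peak of an instantaneous 1D plume sits at x = vt; there the Gaussian factor is 1 and C_max = M/(n_e·A·√(4πDt)), where n_e·A is the pore area the mass is dissolved in.
√(4πDt) = √(4π × 0.20 × 94) = 15.37 m, so C_max = 41/(0.33 × 210 × 15.37) = 0.0385 kg/m³.

0.0385 kg/m³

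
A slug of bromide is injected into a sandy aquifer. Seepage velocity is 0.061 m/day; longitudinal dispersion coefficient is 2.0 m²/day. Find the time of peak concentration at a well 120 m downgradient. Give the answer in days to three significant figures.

1500 days

For the 1D instantaneous-source solution, setting ∂C/∂t = 0 at fixed x gives v²t² + 2Dt − x² = 0, so t = (√(D² + v²x²) − D)/v².
√(D² + v²x²) = √(2.0² + 0.061² × 120²) = 7.588; v² = 0.003721.
t = (7.588 − 2.0)/0.003721 = 1500 days (vs. the pure-advection estimate x/v = 1970 d).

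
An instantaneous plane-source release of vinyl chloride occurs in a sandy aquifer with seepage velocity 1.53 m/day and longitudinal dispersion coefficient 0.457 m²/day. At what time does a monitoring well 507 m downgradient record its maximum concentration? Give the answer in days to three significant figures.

For the 1D instantaneous-source solution, setting ∂C/∂t = 0 at fixed x gives v²t² + 2Dt − x² = 0, so t = (√(D² + v²x²) − D)/v².
√(D² + v²x²) = √(0.457² + 1.53² × 507²) = 775.7; v² = 2.3409.
t = (775.7 − 0.457)/2.3409 = 331 days (vs. the pure-advection estimate x/v = 331 d).

331 days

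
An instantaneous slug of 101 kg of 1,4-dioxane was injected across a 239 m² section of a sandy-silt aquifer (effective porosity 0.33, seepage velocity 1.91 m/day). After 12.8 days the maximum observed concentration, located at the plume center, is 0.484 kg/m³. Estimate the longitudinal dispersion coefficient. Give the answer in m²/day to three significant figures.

0.0435 m²/day

At the plume center C_max = M/(n_e·A·√(4πDt)), so D = M²/(4πt·(n_e·A·C_max)²).
n_e·A·C_max = 0.33 × 239 × 0.484 = 38.17 kg/m.
D = 101²/(4π × 12.8 × 38.17²) = 0.0435 m²/day.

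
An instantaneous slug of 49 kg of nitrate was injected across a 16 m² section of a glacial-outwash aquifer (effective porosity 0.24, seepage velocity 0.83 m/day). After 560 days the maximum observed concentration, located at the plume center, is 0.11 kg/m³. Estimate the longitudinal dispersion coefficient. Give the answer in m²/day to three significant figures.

At the plume center C_max = M/(n_e·A·√(4πDt)), so D = M²/(4πt·(n_e·A·C_max)²).
n_e·A·C_max = 0.24 × 16 × 0.11 = 0.4224 kg/m.
D = 49²/(4π × 560 × 0.4224²) = 1.91 m²/day.

1.91 m²/day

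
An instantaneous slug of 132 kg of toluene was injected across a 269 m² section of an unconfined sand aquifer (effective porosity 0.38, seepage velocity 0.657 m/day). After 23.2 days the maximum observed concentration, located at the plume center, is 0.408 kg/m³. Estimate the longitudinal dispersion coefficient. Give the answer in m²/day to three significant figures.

0.0344 m²/day

At the plume center C_max = M/(n_e·A·√(4πDt)), so D = M²/(4πt·(n_e·A·C_max)²).
n_e·A·C_max = 0.38 × 269 × 0.408 = 41.71 kg/m.
D = 132²/(4π × 23.2 × 41.71²) = 0.0344 m²/day.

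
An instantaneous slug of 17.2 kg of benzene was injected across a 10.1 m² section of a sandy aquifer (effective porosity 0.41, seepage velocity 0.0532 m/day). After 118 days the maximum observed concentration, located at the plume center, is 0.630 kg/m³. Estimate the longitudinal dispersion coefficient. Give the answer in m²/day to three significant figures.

At the plume center C_max = M/(n_e·A·√(4πDt)), so D = M²/(4πt·(n_e·A·C_max)²).
n_e·A·C_max = 0.41 × 10.1 × 0.630 = 2.609 kg/m.
D = 17.2²/(4π × 118 × 2.609²) = 0.0293 m²/day.

0.0293 m²/day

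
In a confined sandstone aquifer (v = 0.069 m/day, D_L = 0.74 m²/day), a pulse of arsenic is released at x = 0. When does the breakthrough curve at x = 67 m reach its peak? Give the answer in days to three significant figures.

For the 1D instantaneous-source solution, setting ∂C/∂t = 0 at fixed x gives v²t² + 2Dt − x² = 0, so t = (√(D² + v²x²) − D)/v².
√(D² + v²x²) = √(0.74² + 0.069² × 67²) = 4.682; v² = 0.004761.
t = (4.682 − 0.74)/0.004761 = 828 days (vs. the pure-advection estimate x/v = 971 d).

828 days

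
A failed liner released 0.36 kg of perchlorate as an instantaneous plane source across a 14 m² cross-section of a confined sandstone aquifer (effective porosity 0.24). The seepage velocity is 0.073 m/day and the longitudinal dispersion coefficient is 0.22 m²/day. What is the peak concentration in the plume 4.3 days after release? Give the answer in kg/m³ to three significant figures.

The peak of an instantaneous 1D plume sits at x = vt; there the Gaussian factor is 1 and C_max = M/(n_e·A·√(4πDt)), where n_e·A is the pore area the mass is dissolved in.
√(4πDt) = √(4π × 0.22 × 4.3) = 3.448 m, so C_max = 0.36/(0.24 × 14 × 3.448) = 0.0311 kg/m³.

0.0311 kg/m³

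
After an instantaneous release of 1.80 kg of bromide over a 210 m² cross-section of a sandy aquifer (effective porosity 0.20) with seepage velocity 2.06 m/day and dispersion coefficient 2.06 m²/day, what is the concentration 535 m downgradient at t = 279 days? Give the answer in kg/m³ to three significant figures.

For an instantaneous plane source, C(x,t) = M/(n_e·A·√(4πDt)) · exp(−(x−vt)²/(4Dt)), with n_e·A the pore (flow) area.
Plume center vt = 2.06 × 279 = 574.74 m, so the well at 535 m is 39.74 m upgradient of the peak.
√(4πDt) = 84.98 m, giving peak height M/(n_e·A·√(4πDt)) = 1.80/(0.20 × 210 × 84.98) = 0.0005043 kg/m³.
(x−vt)²/(4Dt) = (-39.74)²/(4 × 2.06 × 279) = 0.6869; exp(−0.6869) = 0.5031.
C = 0.0005043 × 0.5031 = 0.000254 kg/m³.

0.000254 kg/m³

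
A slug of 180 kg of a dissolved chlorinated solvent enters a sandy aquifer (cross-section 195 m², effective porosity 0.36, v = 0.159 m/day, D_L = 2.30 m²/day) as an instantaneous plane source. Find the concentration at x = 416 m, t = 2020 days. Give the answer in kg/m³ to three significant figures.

For an instantaneous plane source, C(x,t) = M/(n_e·A·√(4πDt)) · exp(−(x−vt)²/(4Dt)), with n_e·A the pore (flow) area.
Plume center vt = 0.159 × 2020 = 321.18 m, so the well at 416 m is 94.82 m downgradient of the peak.
√(4πDt) = 241.6 m, giving peak height M/(n_e·A·√(4πDt)) = 180/(0.36 × 195 × 241.6) = 0.01061 kg/m³.
(x−vt)²/(4Dt) = (94.82)²/(4 × 2.30 × 2020) = 0.4838; exp(−0.4838) = 0.6164.
C = 0.01061 × 0.6164 = 0.00654 kg/m³.

0.00654 kg/m³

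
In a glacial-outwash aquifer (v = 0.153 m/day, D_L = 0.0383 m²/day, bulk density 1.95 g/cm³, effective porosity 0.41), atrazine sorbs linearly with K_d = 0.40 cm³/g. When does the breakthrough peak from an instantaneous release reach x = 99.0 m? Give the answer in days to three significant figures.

Retardation factor R = 1 + ρ_b·K_d/n = 1 + 1.95 × 0.40/0.41 = 2.902.
Sorption retards both mechanisms: v_R = v/R = 0.05272 m/day, D_R = D/R = 0.01320 m²/day.
Peak time from v_R²t² + 2D_R t − x² = 0: t = (√(D_R² + v_R²x²) − D_R)/v_R².
√(D_R² + v_R²x²) = √(0.01320² + 0.05272² × 99.0²) = 5.219; v_R² = 0.002779.
t = (5.219 − 0.01320)/0.002779 = 1870 days.

1870 days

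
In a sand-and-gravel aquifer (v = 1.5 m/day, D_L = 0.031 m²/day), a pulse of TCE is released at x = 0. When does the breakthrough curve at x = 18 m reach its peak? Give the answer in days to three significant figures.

For the 1D instantaneous-source solution, setting ∂C/∂t = 0 at fixed x gives v²t² + 2Dt − x² = 0, so t = (√(D² + v²x²) − D)/v².
√(D² + v²x²) = √(0.031² + 1.5² × 18²) = 27.00; v² = 2.25.
t = (27.00 − 0.031)/2.25 = 12.0 days (vs. the pure-advection estimate x/v = 12.0 d).

12.0 days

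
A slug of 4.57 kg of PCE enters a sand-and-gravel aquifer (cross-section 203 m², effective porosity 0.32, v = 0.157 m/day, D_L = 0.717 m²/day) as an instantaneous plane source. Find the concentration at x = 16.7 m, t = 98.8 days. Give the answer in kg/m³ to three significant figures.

For an instantaneous plane source, C(x,t) = M/(n_e·A·√(4πDt)) · exp(−(x−vt)²/(4Dt)), with n_e·A the pore (flow) area.
Plume center vt = 0.157 × 98.8 = 15.5116 m, so the well at 16.7 m is 1.1884 m downgradient of the peak.
√(4πDt) = 29.84 m, giving peak height M/(n_e·A·√(4πDt)) = 4.57/(0.32 × 203 × 29.84) = 0.002358 kg/m³.
(x−vt)²/(4Dt) = (1.1884)²/(4 × 0.717 × 98.8) = 0.004984; exp(−0.004984) = 0.9950.
C = 0.002358 × 0.9950 = 0.00235 kg/m³.

0.00235 kg/m³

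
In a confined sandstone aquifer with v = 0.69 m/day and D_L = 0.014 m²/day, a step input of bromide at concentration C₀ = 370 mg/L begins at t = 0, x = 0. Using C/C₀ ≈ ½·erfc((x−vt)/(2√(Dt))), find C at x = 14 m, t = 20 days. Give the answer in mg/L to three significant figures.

146 mg/L

For a continuous step input, C/C₀ ≈ ½·erfc((x−vt)/(2√(Dt))).
vt = 0.69 × 20 = 13.8 m and 2√(Dt) = 2√(0.014 × 20) = 1.058 m.
Argument (x−vt)/(2√(Dt)) = (14 − 13.8)/1.058 = 0.1890; ½·erfc(0.1890) = 0.3946.
C = 370 × 0.3946 = 146 mg/L.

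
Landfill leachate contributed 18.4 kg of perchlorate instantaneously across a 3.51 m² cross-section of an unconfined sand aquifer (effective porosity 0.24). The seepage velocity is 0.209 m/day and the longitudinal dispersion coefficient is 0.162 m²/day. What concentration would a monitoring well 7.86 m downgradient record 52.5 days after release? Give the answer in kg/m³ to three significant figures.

1.59 kg/m³

For an instantaneous plane source, C(x,t) = M/(n_e·A·√(4πDt)) · exp(−(x−vt)²/(4Dt)), with n_e·A the pore (flow) area.
Plume center vt = 0.209 × 52.5 = 10.9725 m, so the well at 7.86 m is 3.1125 m upgradient of the peak.
√(4πDt) = 10.34 m, giving peak height M/(n_e·A·√(4πDt)) = 18.4/(0.24 × 3.51 × 10.34) = 2.112 kg/m³.
(x−vt)²/(4Dt) = (-3.1125)²/(4 × 0.162 × 52.5) = 0.2848; exp(−0.2848) = 0.7522.
C = 2.112 × 0.7522 = 1.59 kg/m³.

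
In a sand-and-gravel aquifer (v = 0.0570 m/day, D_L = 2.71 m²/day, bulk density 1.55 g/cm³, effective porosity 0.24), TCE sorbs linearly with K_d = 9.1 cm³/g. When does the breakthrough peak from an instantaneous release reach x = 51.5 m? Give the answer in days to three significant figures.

Retardation factor R = 1 + ρ_b·K_d/n = 1 + 1.55 × 9.1/0.24 = 59.77.
Sorption retards both mechanisms: v_R = v/R = 0.0009537 m/day, D_R = D/R = 0.04534 m²/day.
Peak time from v_R²t² + 2D_R t − x² = 0: t = (√(D_R² + v_R²x²) − D_R)/v_R².
√(D_R² + v_R²x²) = √(0.04534² + 0.0009537² × 51.5²) = 0.06684; v_R² = 9.095e-07.
t = (0.06684 − 0.04534)/9.095e-07 = 23600 days.

23600 days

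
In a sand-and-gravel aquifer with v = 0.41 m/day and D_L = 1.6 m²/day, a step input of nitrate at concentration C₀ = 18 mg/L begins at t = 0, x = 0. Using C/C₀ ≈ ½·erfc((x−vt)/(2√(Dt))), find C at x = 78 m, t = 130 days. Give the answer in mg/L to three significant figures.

For a continuous step input, C/C₀ ≈ ½·erfc((x−vt)/(2√(Dt))).
vt = 0.41 × 130 = 53.3 m and 2√(Dt) = 2√(1.6 × 130) = 28.84 m.
Argument (x−vt)/(2√(Dt)) = (78 − 53.3)/28.84 = 0.8564; ½·erfc(0.8564) = 0.1129.
C = 18 × 0.1129 = 2.03 mg/L.

2.03 mg/L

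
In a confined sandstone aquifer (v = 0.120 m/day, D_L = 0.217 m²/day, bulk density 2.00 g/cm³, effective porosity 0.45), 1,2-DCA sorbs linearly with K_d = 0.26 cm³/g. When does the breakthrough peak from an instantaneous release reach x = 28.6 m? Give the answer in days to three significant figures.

Retardation factor R = 1 + ρ_b·K_d/n = 1 + 2.00 × 0.26/0.45 = 2.156.
Sorption retards both mechanisms: v_R = v/R = 0.05566 m/day, D_R = D/R = 0.1006 m²/day.
Peak time from v_R²t² + 2D_R t − x² = 0: t = (√(D_R² + v_R²x²) − D_R)/v_R².
√(D_R² + v_R²x²) = √(0.1006² + 0.05566² × 28.6²) = 1.595; v_R² = 0.003098.
t = (1.595 − 0.1006)/0.003098 = 482 days.

482 days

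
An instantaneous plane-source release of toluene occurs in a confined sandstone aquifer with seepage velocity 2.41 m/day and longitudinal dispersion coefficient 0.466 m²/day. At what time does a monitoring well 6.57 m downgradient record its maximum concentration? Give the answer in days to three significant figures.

For the 1D instantaneous-source solution, setting ∂C/∂t = 0 at fixed x gives v²t² + 2Dt − x² = 0, so t = (√(D² + v²x²) − D)/v².
√(D² + v²x²) = √(0.466² + 2.41² × 6.57²) = 15.84; v² = 5.8081.
t = (15.84 − 0.466)/5.8081 = 2.65 days (vs. the pure-advection estimate x/v = 2.73 d).

2.65 days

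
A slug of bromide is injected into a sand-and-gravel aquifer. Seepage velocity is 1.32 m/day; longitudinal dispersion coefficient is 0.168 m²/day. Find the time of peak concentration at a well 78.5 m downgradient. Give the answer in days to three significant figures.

For the 1D instantaneous-source solution, setting ∂C/∂t = 0 at fixed x gives v²t² + 2Dt − x² = 0, so t = (√(D² + v²x²) − D)/v².
√(D² + v²x²) = √(0.168² + 1.32² × 78.5²) = 103.6; v² = 1.7424.
t = (103.6 − 0.168)/1.7424 = 59.4 days (vs. the pure-advection estimate x/v = 59.5 d).

59.4 days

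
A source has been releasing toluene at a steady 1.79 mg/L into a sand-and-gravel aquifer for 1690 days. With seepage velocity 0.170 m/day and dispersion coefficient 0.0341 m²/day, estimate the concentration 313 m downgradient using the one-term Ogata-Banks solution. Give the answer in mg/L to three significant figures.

0.0149 mg/L

For a continuous step input, C/C₀ ≈ ½·erfc((x−vt)/(2√(Dt))).
vt = 0.170 × 1690 = 287.3 m and 2√(Dt) = 2√(0.0341 × 1690) = 15.18 m.
Argument (x−vt)/(2√(Dt)) = (313 − 287.3)/15.18 = 1.693; ½·erfc(1.693) = 0.008327.
C = 1.79 × 0.008327 = 0.0149 mg/L.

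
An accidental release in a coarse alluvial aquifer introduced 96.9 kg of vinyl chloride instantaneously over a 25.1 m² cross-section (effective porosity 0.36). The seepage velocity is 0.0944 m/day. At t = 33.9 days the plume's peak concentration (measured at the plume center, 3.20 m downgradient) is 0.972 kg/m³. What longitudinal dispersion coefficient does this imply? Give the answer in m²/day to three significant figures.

At the plume center C_max = M/(n_e·A·√(4πDt)), so D = M²/(4πt·(n_e·A·C_max)²).
n_e·A·C_max = 0.36 × 25.1 × 0.972 = 8.783 kg/m.
D = 96.9²/(4π × 33.9 × 8.783²) = 0.286 m²/day.

0.286 m²/day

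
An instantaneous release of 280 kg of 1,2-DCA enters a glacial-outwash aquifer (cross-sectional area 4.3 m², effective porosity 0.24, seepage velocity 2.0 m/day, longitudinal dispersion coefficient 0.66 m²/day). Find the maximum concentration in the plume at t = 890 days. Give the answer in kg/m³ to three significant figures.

The peak of an instantaneous 1D plume sits at x = vt; there the Gaussian factor is 1 and C_max = M/(n_e·A·√(4πDt)), where n_e·A is the pore area the mass is dissolved in.
√(4πDt) = √(4π × 0.66 × 890) = 85.92 m, so C_max = 280/(0.24 × 4.3 × 85.92) = 3.16 kg/m³.

3.16 kg/m³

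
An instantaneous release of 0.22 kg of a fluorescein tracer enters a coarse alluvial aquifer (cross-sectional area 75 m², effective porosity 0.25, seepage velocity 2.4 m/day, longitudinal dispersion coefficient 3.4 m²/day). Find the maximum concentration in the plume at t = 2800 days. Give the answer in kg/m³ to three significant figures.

3.39e-05 kg/m³

The peak of an instantaneous 1D plume sits at x = vt; there the Gaussian factor is 1 and C_max = M/(n_e·A·√(4πDt)), where n_e·A is the pore area the mass is dissolved in.
√(4πDt) = √(4π × 3.4 × 2800) = 345.9 m, so C_max = 0.22/(0.25 × 75 × 345.9) = 3.39e-05 kg/m³.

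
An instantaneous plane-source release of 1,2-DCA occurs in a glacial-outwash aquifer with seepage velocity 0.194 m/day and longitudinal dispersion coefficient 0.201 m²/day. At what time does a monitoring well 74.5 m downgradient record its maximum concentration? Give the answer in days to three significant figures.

379 days

For the 1D instantaneous-source solution, setting ∂C/∂t = 0 at fixed x gives v²t² + 2Dt − x² = 0, so t = (√(D² + v²x²) − D)/v².
√(D² + v²x²) = √(0.201² + 0.194² × 74.5²) = 14.45; v² = 0.037636.
t = (14.45 − 0.201)/0.037636 = 379 days (vs. the pure-advection estimate x/v = 384 d).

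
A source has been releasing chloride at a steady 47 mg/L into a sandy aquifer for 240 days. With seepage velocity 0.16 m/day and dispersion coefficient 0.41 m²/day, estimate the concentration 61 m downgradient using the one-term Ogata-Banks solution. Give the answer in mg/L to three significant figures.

For a continuous step input, C/C₀ ≈ ½·erfc((x−vt)/(2√(Dt))).
vt = 0.16 × 240 = 38.4 m and 2√(Dt) = 2√(0.41 × 240) = 19.84 m.
Argument (x−vt)/(2√(Dt)) = (61 − 38.4)/19.84 = 1.139; ½·erfc(1.139) = 0.05361.
C = 47 × 0.05361 = 2.52 mg/L.

2.52 mg/L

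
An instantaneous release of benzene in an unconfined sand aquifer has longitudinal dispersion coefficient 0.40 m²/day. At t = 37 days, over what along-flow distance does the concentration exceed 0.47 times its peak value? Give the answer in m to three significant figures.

13.4 m

The plume is Gaussian with σ = √(2Dt) = √(2 × 0.40 × 37) = 5.441 m.
C/C_peak = exp(−Δx²/(2σ²)) = 0.47 ⇒ Δx = σ·√(−2 ln 0.47) = 5.441 × 1.229 = 6.687 m.
Width = 2Δx = 13.4 m.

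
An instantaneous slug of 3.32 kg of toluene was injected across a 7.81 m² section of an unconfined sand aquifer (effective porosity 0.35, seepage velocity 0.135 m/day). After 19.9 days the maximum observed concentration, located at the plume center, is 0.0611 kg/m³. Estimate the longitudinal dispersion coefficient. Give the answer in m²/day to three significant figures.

At the plume center C_max = M/(n_e·A·√(4πDt)), so D = M²/(4πt·(n_e·A·C_max)²).
n_e·A·C_max = 0.35 × 7.81 × 0.0611 = 0.1670 kg/m.
D = 3.32²/(4π × 19.9 × 0.1670²) = 1.58 m²/day.

1.58 m²/day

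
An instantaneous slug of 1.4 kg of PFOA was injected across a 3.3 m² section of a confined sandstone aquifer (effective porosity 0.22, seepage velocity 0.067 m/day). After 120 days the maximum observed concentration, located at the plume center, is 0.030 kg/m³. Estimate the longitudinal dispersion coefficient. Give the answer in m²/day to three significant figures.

2.74 m²/day

At the plume center C_max = M/(n_e·A·√(4πDt)), so D = M²/(4πt·(n_e·A·C_max)²).
n_e·A·C_max = 0.22 × 3.3 × 0.030 = 0.02178 kg/m.
D = 1.4²/(4π × 120 × 0.02178²) = 2.74 m²/day.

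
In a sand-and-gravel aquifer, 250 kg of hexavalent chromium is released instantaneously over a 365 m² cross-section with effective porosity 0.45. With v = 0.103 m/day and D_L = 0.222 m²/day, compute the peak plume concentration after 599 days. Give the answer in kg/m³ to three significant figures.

0.0372 kg/m³

The peak of an instantaneous 1D plume sits at x = vt; there the Gaussian factor is 1 and C_max = M/(n_e·A·√(4πDt)), where n_e·A is the pore area the mass is dissolved in.
√(4πDt) = √(4π × 0.222 × 599) = 40.88 m, so C_max = 250/(0.45 × 365 × 40.88) = 0.0372 kg/m³.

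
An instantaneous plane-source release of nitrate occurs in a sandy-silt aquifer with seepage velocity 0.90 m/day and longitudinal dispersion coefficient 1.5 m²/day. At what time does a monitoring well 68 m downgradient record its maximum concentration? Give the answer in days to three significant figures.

73.7 days

For the 1D instantaneous-source solution, setting ∂C/∂t = 0 at fixed x gives v²t² + 2Dt − x² = 0, so t = (√(D² + v²x²) − D)/v².
√(D² + v²x²) = √(1.5² + 0.90² × 68²) = 61.22; v² = 0.81.
t = (61.22 − 1.5)/0.81 = 73.7 days (vs. the pure-advection estimate x/v = 75.6 d).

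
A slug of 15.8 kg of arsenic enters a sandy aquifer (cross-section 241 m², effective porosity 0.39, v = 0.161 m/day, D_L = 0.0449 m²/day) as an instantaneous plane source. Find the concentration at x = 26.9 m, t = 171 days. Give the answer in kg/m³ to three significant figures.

0.0169 kg/m³

For an instantaneous plane source, C(x,t) = M/(n_e·A·√(4πDt)) · exp(−(x−vt)²/(4Dt)), with n_e·A the pore (flow) area.
Plume center vt = 0.161 × 171 = 27.531 m, so the well at 26.9 m is 0.631 m upgradient of the peak.
√(4πDt) = 9.823 m, giving peak height M/(n_e·A·√(4πDt)) = 15.8/(0.39 × 241 × 9.823) = 0.01711 kg/m³.
(x−vt)²/(4Dt) = (-0.631)²/(4 × 0.0449 × 171) = 0.01296; exp(−0.01296) = 0.9871.
C = 0.01711 × 0.9871 = 0.0169 kg/m³.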